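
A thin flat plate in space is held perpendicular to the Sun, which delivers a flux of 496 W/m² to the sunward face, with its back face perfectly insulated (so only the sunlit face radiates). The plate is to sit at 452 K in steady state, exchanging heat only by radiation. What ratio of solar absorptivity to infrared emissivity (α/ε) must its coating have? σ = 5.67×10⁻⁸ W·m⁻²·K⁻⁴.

α/ε ≈ 4.77

Balance: αS·A = εσ·1A·T⁴ ⇒ α/ε = σT⁴/S.
α/ε = 5.67×10⁻⁸·(452)⁴/496 = 5.67×10⁻⁸·4.174×10¹⁰/496.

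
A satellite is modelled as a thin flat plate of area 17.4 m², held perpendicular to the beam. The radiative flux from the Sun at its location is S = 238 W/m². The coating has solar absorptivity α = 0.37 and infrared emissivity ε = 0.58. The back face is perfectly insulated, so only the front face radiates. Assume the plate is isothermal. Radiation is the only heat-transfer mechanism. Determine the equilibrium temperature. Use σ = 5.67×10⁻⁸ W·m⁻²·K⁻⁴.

At equilibrium, absorbed power = emitted power.
Absorbing cross-section = A = 17.40 m²; emitting surface = A = 17.40 m² (ratio 1).
αS·A_cross = εσ·A_surf·T⁴  ⇒  T⁴ = αS/(ε·1σ).
T⁴ = 0.370·238/(0.58·1·5.67×10⁻⁸) = 2.678×10⁹ K⁴.
T = (2.678×10⁹)^(1/4).

T ≈ 227 K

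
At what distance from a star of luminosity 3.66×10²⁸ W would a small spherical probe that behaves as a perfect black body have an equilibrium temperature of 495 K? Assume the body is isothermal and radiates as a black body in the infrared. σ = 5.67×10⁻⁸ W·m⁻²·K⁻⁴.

For an isothermal black-emitting sphere, (1−a)S·πr² = σ·4πr²·T⁴ ⇒ S = 4σT⁴/(1−a).
S = 4·5.67×10⁻⁸·(495)⁴/1.00 = 13620 W/m².
Flux falls as S = L/(4πd²), so d = √(L/(4πS)) = √(3.66×10²⁸/(4π·13620)).

d ≈ 4.62×10¹¹ m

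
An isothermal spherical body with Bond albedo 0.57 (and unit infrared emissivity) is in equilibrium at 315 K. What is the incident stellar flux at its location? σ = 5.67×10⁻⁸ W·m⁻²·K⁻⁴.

(1−a)S·πr² = σ·4πr²·T⁴ ⇒ S = 4σT⁴/(1−a).
S = 4·5.67×10⁻⁸·9.846×10⁹/0.430.

S ≈ 5190 W/m²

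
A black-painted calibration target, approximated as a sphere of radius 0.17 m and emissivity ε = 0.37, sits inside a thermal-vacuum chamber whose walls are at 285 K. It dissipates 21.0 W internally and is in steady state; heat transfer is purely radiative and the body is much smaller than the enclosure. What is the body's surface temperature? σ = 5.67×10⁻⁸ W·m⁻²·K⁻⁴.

For a small grey body in a large enclosure, net radiated power = εσA(T⁴ − T_w⁴).
Steady state: P = εσA(T⁴ − T_w⁴) with A = 4πr² = 0.3632 m².
T⁴ = P/(εσA) + T_w⁴ = 21.0/(0.37·5.67×10⁻⁸·0.3632) + (285)⁴
    = 2.756×10⁹ + 6.598×10⁹ = 9.354×10⁹ K⁴.

T ≈ 311 K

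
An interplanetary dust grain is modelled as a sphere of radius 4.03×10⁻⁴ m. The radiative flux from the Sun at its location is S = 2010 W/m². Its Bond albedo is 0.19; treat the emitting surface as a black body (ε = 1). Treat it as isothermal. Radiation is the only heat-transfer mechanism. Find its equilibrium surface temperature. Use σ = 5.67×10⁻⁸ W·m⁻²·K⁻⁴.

T ≈ 291 K

At equilibrium, absorbed power = emitted power.
Absorbing cross-section = πr² = 5.102×10⁻⁷ m²; emitting surface = 4πr² = 2.041×10⁻⁶ m² (ratio 4).
(1−a)S·A_cross = εσ·A_surf·T⁴  ⇒  T⁴ = (1−a)S/(4σ).
T⁴ = 0.810·2010/(4·5.67×10⁻⁸) = 7.179×10⁹ K⁴.
T = (7.179×10⁹)^(1/4).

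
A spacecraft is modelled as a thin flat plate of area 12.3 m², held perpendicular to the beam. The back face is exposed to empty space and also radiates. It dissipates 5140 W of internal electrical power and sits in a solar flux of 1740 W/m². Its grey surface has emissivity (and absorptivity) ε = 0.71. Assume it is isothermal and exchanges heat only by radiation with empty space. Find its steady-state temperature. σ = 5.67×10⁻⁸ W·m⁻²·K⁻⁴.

T ≈ 379 K

At steady state, absorbed solar power + internal power = radiated power.
Absorbed: α·S·A_cross = 0.71·1740·12.30 = 15200 W (cross-section A).
Total input = 15200 + 5140 = 20340 W.
Radiated: εσ·A_surf·T⁴ with A_surf = 2A = 24.60 m².
T⁴ = 20340/(0.71·5.67×10⁻⁸·24.60) = 2.053×10¹⁰ K⁴.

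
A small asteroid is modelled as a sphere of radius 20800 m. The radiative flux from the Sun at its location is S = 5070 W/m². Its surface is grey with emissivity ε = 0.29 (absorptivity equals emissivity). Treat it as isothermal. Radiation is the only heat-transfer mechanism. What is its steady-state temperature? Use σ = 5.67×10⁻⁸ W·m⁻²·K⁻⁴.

T ≈ 387 K

At equilibrium, absorbed power = emitted power.
Absorbing cross-section = πr² = 1.359×10⁹ m²; emitting surface = 4πr² = 5.437×10⁹ m² (ratio 4).
εS·A_cross = εσ·A_surf·T⁴  ⇒  T⁴ = S/(4σ)   (ε cancels).
T⁴ = 5070/(4·5.67×10⁻⁸) = 2.235×10¹⁰ K⁴.
T = (2.235×10¹⁰)^(1/4).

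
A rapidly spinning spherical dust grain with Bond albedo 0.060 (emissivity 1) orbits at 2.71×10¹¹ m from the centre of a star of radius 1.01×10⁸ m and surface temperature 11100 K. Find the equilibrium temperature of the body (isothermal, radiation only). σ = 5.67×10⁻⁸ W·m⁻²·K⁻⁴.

The star's surface emits σT_*⁴; at distance d the flux is S = σT_*⁴(R_*/d)².
S = 5.67×10⁻⁸·(11100)⁴·(1.01×10⁸/2.71×10¹¹)² = 119.6 W/m².
For an isothermal sphere T⁴ = (1−a)S/(4σ) = 4.955×10⁸ K⁴.

T ≈ 149 K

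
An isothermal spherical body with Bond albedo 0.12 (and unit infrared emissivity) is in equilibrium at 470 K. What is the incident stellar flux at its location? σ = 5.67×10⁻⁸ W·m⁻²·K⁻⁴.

(1−a)S·πr² = σ·4πr²·T⁴ ⇒ S = 4σT⁴/(1−a).
S = 4·5.67×10⁻⁸·4.880×10¹⁰/0.880.

S ≈ 12600 W/m²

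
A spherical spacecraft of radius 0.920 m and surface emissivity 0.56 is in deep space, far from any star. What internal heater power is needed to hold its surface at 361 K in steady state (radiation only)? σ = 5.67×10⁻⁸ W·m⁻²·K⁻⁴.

P ≈ 5740 W

P = εσ·4πr²·T⁴.
4πr² = 10.64 m²; T⁴ = 1.698×10¹⁰ K⁴.
P = 0.56·5.67×10⁻⁸·10.64·1.698×10¹⁰.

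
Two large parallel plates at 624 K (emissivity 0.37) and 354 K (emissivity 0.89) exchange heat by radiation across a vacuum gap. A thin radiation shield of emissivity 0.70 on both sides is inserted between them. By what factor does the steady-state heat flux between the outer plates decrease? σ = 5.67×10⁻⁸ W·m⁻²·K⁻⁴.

Without shield: q₀ = σΔ(T⁴)/(1/ε₁+1/ε₂−1) with denominator 2.826.
With shield the two gaps are in series; the resistances add: (1/ε₁+1/ε_s−1)+(1/ε_s+1/ε₂−1) = 3.131+1.552 = 4.683.
Heat-flux ratio q₀/q = 4.683/2.826.

factor ≈ 1.66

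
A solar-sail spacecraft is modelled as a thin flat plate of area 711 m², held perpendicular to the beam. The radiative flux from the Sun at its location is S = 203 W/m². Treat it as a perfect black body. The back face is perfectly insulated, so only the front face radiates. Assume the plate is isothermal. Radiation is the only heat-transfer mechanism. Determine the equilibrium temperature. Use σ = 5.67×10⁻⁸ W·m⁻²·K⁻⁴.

At equilibrium, absorbed power = emitted power.
Absorbing cross-section = A = 711.0 m²; emitting surface = A = 711.0 m² (ratio 1).
S·A_cross = εσ·A_surf·T⁴  ⇒  T⁴ = S/(1σ).
T⁴ = 1.00·203/(1·5.67×10⁻⁸) = 3.580×10⁹ K⁴.
T = (3.580×10⁹)^(1/4).

T ≈ 245 K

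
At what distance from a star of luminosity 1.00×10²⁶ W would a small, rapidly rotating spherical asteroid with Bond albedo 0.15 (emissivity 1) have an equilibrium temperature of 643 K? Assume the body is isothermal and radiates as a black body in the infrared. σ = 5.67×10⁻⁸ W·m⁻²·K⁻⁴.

d ≈ 1.32×10¹⁰ m

For an isothermal black-emitting sphere, (1−a)S·πr² = σ·4πr²·T⁴ ⇒ S = 4σT⁴/(1−a).
S = 4·5.67×10⁻⁸·(643)⁴/0.850 = 45610 W/m².
Flux falls as S = L/(4πd²), so d = √(L/(4πS)) = √(1.00×10²⁶/(4π·45610)).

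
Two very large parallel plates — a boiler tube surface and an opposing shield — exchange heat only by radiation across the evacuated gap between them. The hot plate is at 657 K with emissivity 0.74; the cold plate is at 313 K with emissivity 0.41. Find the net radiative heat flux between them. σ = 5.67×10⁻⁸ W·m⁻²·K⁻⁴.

For two infinite grey parallel plates, q = σ(T₁⁴ − T₂⁴)/(1/ε₁ + 1/ε₂ − 1).
T₁⁴ − T₂⁴ = 1.863×10¹¹ − 9.598×10⁹ = 1.767×10¹¹ K⁴.
1/ε₁ + 1/ε₂ − 1 = 1.351 + 2.439 − 1 = 2.790.
q = 5.67×10⁻⁸ × 1.767×10¹¹ / 2.790.

q ≈ 3590 W/m²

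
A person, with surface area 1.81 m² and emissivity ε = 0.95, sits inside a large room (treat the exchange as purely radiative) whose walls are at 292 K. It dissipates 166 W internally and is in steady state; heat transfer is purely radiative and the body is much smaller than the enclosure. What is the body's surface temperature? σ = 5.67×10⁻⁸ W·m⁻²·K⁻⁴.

For a small grey body in a large enclosure, net radiated power = εσA(T⁴ − T_w⁴).
Steady state: P = εσA(T⁴ − T_w⁴) with A = 1.81 m².
T⁴ = P/(εσA) + T_w⁴ = 166/(0.95·5.67×10⁻⁸·1.810) + (292)⁴
    = 1.703×10⁹ + 7.270×10⁹ = 8.973×10⁹ K⁴.

T ≈ 308 K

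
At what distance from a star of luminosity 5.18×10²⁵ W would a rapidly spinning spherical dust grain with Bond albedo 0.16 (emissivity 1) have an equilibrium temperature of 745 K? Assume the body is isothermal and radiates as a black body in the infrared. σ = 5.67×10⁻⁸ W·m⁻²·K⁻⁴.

For an isothermal black-emitting sphere, (1−a)S·πr² = σ·4πr²·T⁴ ⇒ S = 4σT⁴/(1−a).
S = 4·5.67×10⁻⁸·(745)⁴/0.840 = 83170 W/m².
Flux falls as S = L/(4πd²), so d = √(L/(4πS)) = √(5.18×10²⁵/(4π·83170)).

d ≈ 7.04×10⁹ m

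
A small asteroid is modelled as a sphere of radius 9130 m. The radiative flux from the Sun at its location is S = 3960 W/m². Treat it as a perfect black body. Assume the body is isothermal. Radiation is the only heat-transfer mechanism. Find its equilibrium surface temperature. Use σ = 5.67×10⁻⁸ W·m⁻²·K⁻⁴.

At equilibrium, absorbed power = emitted power.
Absorbing cross-section = πr² = 2.619×10⁸ m²; emitting surface = 4πr² = 1.047×10⁹ m² (ratio 4).
S·A_cross = εσ·A_surf·T⁴  ⇒  T⁴ = S/(4σ).
T⁴ = 1.00·3960/(4·5.67×10⁻⁸) = 1.746×10¹⁰ K⁴.
T = (1.746×10¹⁰)^(1/4).

T ≈ 364 K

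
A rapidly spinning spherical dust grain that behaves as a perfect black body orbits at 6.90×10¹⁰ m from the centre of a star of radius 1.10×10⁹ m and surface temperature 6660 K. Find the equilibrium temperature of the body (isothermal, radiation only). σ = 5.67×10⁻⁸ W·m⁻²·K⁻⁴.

T ≈ 595 K

The star's surface emits σT_*⁴; at distance d the flux is S = σT_*⁴(R_*/d)².
S = 5.67×10⁻⁸·(6660)⁴·(1.10×10⁹/6.90×10¹⁰)² = 28350 W/m².
For an isothermal sphere T⁴ = (1−a)S/(4σ) = 1.250×10¹¹ K⁴.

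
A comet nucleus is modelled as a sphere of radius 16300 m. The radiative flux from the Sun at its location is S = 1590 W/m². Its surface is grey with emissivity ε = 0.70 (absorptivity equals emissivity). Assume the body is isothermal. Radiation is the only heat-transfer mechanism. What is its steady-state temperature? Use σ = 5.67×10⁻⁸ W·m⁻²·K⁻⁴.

T ≈ 289 K

At equilibrium, absorbed power = emitted power.
Absorbing cross-section = πr² = 8.347×10⁸ m²; emitting surface = 4πr² = 3.339×10⁹ m² (ratio 4).
εS·A_cross = εσ·A_surf·T⁴  ⇒  T⁴ = S/(4σ)   (ε cancels).
T⁴ = 1590/(4·5.67×10⁻⁸) = 7.011×10⁹ K⁴.
T = (7.011×10⁹)^(1/4).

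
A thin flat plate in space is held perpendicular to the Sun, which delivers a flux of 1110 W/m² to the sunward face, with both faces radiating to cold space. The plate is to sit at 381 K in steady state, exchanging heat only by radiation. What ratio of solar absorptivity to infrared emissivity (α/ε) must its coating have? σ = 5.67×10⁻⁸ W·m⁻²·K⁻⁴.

α/ε ≈ 2.15

Balance: αS·A = εσ·2A·T⁴ ⇒ α/ε = 2σT⁴/S.
α/ε = 2·5.67×10⁻⁸·(381)⁴/1110 = 2·5.67×10⁻⁸·2.107×10¹⁰/1110.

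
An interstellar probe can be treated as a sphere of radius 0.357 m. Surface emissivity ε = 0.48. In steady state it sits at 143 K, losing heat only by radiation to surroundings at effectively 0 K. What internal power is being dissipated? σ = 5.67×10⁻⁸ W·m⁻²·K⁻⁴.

P ≈ 18.2 W

Steady state: P = εσA T⁴.
A = 4πr² = 1.602 m²; T⁴ = (143)⁴ = 4.182×10⁸ K⁴.
P = 0.48 × 5.67×10⁻⁸ × 1.602 × 4.182×10⁸.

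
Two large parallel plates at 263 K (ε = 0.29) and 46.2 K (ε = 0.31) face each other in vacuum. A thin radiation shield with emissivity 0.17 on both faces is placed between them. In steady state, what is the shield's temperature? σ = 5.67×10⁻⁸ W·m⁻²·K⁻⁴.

T_s ≈ 220 K

In steady state the net flux on the hot side equals that on the cold side.
σ(T₁⁴−T_s⁴)/D₁ = σ(T_s⁴−T₂⁴)/D₂, with D₁ = 1/ε₁+1/ε_s−1 = 8.331, D₂ = 1/ε_s+1/ε₂−1 = 8.108.
Solve for T_s⁴: T_s⁴ = (D₂·T₁⁴ + D₁·T₂⁴)/(D₁+D₂) = 2.362×10⁹ K⁴.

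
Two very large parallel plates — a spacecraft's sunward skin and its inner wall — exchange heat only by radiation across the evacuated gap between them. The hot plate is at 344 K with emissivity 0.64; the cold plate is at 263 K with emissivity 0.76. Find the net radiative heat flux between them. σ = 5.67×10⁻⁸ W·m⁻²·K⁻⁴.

For two infinite grey parallel plates, q = σ(T₁⁴ − T₂⁴)/(1/ε₁ + 1/ε₂ − 1).
T₁⁴ − T₂⁴ = 1.400×10¹⁰ − 4.784×10⁹ = 9.219×10⁹ K⁴.
1/ε₁ + 1/ε₂ − 1 = 1.562 + 1.316 − 1 = 1.878.
q = 5.67×10⁻⁸ × 9.219×10⁹ / 1.878.

q ≈ 278 W/m²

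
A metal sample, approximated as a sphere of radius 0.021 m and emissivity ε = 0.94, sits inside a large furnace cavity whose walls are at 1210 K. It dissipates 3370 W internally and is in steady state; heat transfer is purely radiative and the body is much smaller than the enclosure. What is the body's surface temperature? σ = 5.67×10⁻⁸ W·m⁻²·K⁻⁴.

T ≈ 1920 K

For a small grey body in a large enclosure, net radiated power = εσA(T⁴ − T_w⁴).
Steady state: P = εσA(T⁴ − T_w⁴) with A = 4πr² = 0.005542 m².
T⁴ = P/(εσA) + T_w⁴ = 3370/(0.94·5.67×10⁻⁸·0.005542) + (1210)⁴
    = 1.141×10¹³ + 2.144×10¹² = 1.355×10¹³ K⁴.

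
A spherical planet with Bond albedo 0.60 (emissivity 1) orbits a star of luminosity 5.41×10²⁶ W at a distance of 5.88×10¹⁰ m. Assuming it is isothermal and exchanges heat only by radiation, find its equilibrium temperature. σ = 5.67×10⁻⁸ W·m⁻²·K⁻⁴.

First find the stellar flux at distance d: S = L/(4πd²) = 5.41×10²⁶/(4π·(5.88×10¹⁰)²) = 12450 W/m².
For an isothermal sphere, absorbed (1−a)S·πr² = emitted σ·4πr²·T⁴, so T⁴ = (1−a)S/(4σ).
T⁴ = 0.400·12450/(4·5.67×10⁻⁸) = 2.196×10¹⁰ K⁴.

T ≈ 385 K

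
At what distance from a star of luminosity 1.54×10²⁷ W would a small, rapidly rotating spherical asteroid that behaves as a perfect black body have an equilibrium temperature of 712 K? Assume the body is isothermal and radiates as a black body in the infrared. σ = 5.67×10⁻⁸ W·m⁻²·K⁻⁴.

d ≈ 4.59×10¹⁰ m

For an isothermal black-emitting sphere, (1−a)S·πr² = σ·4πr²·T⁴ ⇒ S = 4σT⁴/(1−a).
S = 4·5.67×10⁻⁸·(712)⁴/1.00 = 58290 W/m².
Flux falls as S = L/(4πd²), so d = √(L/(4πS)) = √(1.54×10²⁷/(4π·58290)).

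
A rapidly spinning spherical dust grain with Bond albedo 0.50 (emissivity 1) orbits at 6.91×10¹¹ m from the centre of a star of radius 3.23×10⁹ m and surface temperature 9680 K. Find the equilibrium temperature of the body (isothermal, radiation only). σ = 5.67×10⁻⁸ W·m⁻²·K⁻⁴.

T ≈ 394 K

The star's surface emits σT_*⁴; at distance d the flux is S = σT_*⁴(R_*/d)².
S = 5.67×10⁻⁸·(9680)⁴·(3.23×10⁹/6.91×10¹¹)² = 10880 W/m².
For an isothermal sphere T⁴ = (1−a)S/(4σ) = 2.398×10¹⁰ K⁴.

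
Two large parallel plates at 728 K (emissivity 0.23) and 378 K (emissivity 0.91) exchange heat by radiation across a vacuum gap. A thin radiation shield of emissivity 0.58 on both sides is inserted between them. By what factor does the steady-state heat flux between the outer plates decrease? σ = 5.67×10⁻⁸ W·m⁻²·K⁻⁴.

factor ≈ 1.55

Without shield: q₀ = σΔ(T⁴)/(1/ε₁+1/ε₂−1) with denominator 4.447.
With shield the two gaps are in series; the resistances add: (1/ε₁+1/ε_s−1)+(1/ε_s+1/ε₂−1) = 5.072+1.823 = 6.895.
Heat-flux ratio q₀/q = 6.895/4.447.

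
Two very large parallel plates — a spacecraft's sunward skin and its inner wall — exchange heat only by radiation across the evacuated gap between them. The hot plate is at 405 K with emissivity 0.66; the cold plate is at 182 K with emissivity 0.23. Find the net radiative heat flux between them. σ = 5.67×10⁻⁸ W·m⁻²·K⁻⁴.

q ≈ 301 W/m²

For two infinite grey parallel plates, q = σ(T₁⁴ − T₂⁴)/(1/ε₁ + 1/ε₂ − 1).
T₁⁴ − T₂⁴ = 2.690×10¹⁰ − 1.097×10⁹ = 2.581×10¹⁰ K⁴.
1/ε₁ + 1/ε₂ − 1 = 1.515 + 4.348 − 1 = 4.863.
q = 5.67×10⁻⁸ × 2.581×10¹⁰ / 4.863.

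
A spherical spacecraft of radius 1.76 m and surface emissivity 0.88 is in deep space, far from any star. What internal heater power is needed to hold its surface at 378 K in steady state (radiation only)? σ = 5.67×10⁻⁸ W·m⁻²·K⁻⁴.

P ≈ 39700 W

P = εσ·4πr²·T⁴.
4πr² = 38.93 m²; T⁴ = 2.042×10¹⁰ K⁴.
P = 0.88·5.67×10⁻⁸·38.93·2.042×10¹⁰.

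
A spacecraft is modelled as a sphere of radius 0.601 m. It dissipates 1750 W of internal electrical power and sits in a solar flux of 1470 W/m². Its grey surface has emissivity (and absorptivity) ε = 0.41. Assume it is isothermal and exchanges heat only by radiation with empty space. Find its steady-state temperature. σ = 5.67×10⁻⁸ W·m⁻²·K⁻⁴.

T ≈ 390 K

At steady state, absorbed solar power + internal power = radiated power.
Absorbed: α·S·A_cross = 0.41·1470·1.135 = 683.9 W (cross-section πr²).
Total input = 683.9 + 1750 = 2434 W.
Radiated: εσ·A_surf·T⁴ with A_surf = 4πr² = 4.539 m².
T⁴ = 2434/(0.41·5.67×10⁻⁸·4.539) = 2.307×10¹⁰ K⁴.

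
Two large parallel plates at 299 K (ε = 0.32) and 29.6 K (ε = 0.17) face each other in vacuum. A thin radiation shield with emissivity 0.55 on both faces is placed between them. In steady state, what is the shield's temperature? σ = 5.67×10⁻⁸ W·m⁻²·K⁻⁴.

In steady state the net flux on the hot side equals that on the cold side.
σ(T₁⁴−T_s⁴)/D₁ = σ(T_s⁴−T₂⁴)/D₂, with D₁ = 1/ε₁+1/ε_s−1 = 3.943, D₂ = 1/ε_s+1/ε₂−1 = 6.701.
Solve for T_s⁴: T_s⁴ = (D₂·T₁⁴ + D₁·T₂⁴)/(D₁+D₂) = 5.032×10⁹ K⁴.

T_s ≈ 266 K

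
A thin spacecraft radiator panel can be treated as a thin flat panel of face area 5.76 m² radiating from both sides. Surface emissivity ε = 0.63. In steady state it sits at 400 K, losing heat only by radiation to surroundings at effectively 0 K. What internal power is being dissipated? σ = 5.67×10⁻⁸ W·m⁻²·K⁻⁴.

P ≈ 10500 W

Steady state: P = εσA T⁴.
A = 2·5.76 = 11.52 m²; T⁴ = (400)⁴ = 2.560×10¹⁰ K⁴.
P = 0.63 × 5.67×10⁻⁸ × 11.52 × 2.560×10¹⁰.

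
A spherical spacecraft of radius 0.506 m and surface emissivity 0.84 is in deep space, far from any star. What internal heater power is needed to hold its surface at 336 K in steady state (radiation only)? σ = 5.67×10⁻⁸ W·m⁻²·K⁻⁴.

P ≈ 1950 W

P = εσ·4πr²·T⁴.
4πr² = 3.217 m²; T⁴ = 1.275×10¹⁰ K⁴.
P = 0.84·5.67×10⁻⁸·3.217·1.275×10¹⁰.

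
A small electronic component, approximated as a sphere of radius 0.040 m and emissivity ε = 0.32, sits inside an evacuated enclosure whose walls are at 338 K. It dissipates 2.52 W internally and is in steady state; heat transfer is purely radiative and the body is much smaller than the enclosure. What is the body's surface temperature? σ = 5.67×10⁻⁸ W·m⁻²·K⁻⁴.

For a small grey body in a large enclosure, net radiated power = εσA(T⁴ − T_w⁴).
Steady state: P = εσA(T⁴ − T_w⁴) with A = 4πr² = 0.02011 m².
T⁴ = P/(εσA) + T_w⁴ = 2.52/(0.32·5.67×10⁻⁸·0.02011) + (338)⁴
    = 6.908×10⁹ + 1.305×10¹⁰ = 1.996×10¹⁰ K⁴.

T ≈ 376 K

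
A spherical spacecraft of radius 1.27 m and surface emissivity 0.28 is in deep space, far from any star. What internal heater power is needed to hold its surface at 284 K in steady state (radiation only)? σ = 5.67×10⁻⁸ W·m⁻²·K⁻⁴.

P = εσ·4πr²·T⁴.
4πr² = 20.27 m²; T⁴ = 6.505×10⁹ K⁴.
P = 0.28·5.67×10⁻⁸·20.27·6.505×10⁹.

P ≈ 2090 W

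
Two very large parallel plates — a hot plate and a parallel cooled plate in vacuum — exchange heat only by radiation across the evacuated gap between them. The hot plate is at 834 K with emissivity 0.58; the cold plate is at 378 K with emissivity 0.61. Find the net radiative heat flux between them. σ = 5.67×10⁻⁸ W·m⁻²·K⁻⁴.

q ≈ 11100 W/m²

For two infinite grey parallel plates, q = σ(T₁⁴ − T₂⁴)/(1/ε₁ + 1/ε₂ − 1).
T₁⁴ − T₂⁴ = 4.838×10¹¹ − 2.042×10¹⁰ = 4.634×10¹¹ K⁴.
1/ε₁ + 1/ε₂ − 1 = 1.724 + 1.639 − 1 = 2.363.
q = 5.67×10⁻⁸ × 4.634×10¹¹ / 2.363.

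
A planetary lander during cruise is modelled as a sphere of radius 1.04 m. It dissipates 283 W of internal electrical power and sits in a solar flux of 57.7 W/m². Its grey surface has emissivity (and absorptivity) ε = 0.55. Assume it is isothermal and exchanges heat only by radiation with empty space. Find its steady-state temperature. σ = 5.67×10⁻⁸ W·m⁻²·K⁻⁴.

At steady state, absorbed solar power + internal power = radiated power.
Absorbed: α·S·A_cross = 0.55·57.7·3.398 = 107.8 W (cross-section πr²).
Total input = 107.8 + 283 = 390.8 W.
Radiated: εσ·A_surf·T⁴ with A_surf = 4πr² = 13.59 m².
T⁴ = 390.8/(0.55·5.67×10⁻⁸·13.59) = 9.221×10⁸ K⁴.

T ≈ 174 K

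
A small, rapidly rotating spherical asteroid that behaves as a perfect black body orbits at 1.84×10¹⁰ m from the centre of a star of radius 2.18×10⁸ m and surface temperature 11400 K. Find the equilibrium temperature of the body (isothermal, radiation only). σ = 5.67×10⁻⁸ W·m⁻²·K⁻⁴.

T ≈ 877 K

The star's surface emits σT_*⁴; at distance d the flux is S = σT_*⁴(R_*/d)².
S = 5.67×10⁻⁸·(11400)⁴·(2.18×10⁸/1.84×10¹⁰)² = 1.344×10⁵ W/m².
For an isothermal sphere T⁴ = (1−a)S/(4σ) = 5.927×10¹¹ K⁴.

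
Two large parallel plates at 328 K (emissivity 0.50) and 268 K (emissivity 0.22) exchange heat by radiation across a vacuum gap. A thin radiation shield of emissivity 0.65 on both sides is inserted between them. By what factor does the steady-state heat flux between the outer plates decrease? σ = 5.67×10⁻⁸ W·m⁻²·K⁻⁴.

factor ≈ 1.37

Without shield: q₀ = σΔ(T⁴)/(1/ε₁+1/ε₂−1) with denominator 5.545.
With shield the two gaps are in series; the resistances add: (1/ε₁+1/ε_s−1)+(1/ε_s+1/ε₂−1) = 2.538+5.084 = 7.622.
Heat-flux ratio q₀/q = 7.622/5.545.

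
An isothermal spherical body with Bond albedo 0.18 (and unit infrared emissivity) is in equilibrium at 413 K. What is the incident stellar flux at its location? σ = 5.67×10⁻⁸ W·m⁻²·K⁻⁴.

S ≈ 8050 W/m²

(1−a)S·πr² = σ·4πr²·T⁴ ⇒ S = 4σT⁴/(1−a).
S = 4·5.67×10⁻⁸·2.909×10¹⁰/0.820.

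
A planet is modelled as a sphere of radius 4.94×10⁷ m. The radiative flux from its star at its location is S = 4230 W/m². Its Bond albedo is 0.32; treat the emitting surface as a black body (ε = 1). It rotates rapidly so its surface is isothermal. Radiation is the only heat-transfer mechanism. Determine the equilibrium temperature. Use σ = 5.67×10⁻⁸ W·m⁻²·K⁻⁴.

T ≈ 336 K

At equilibrium, absorbed power = emitted power.
Absorbing cross-section = πr² = 7.667×10¹⁵ m²; emitting surface = 4πr² = 3.067×10¹⁶ m² (ratio 4).
(1−a)S·A_cross = εσ·A_surf·T⁴  ⇒  T⁴ = (1−a)S/(4σ).
T⁴ = 0.680·4230/(4·5.67×10⁻⁸) = 1.268×10¹⁰ K⁴.
T = (1.268×10¹⁰)^(1/4).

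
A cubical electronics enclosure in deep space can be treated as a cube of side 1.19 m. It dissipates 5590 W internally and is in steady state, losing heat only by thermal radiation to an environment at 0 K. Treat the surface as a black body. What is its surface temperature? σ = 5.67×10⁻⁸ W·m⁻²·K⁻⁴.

Steady state: internal power = radiated power, P = εσA T⁴.
Radiating area A = 6L² = 8.497 m².
T⁴ = P/(εσA) = 5590/(1.0·5.67×10⁻⁸·8.497) = 1.160×10¹⁰ K⁴.
T = (1.160×10¹⁰)^(1/4).

T ≈ 328 K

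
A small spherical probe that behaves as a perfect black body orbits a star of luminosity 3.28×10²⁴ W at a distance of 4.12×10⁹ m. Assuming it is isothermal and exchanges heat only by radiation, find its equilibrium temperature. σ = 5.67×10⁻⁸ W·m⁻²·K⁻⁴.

T ≈ 510 K

First find the stellar flux at distance d: S = L/(4πd²) = 3.28×10²⁴/(4π·(4.12×10⁹)²) = 15380 W/m².
For an isothermal sphere, absorbed (1−a)S·πr² = emitted σ·4πr²·T⁴, so T⁴ = (1−a)S/(4σ).
T⁴ = 1.00·15380/(4·5.67×10⁻⁸) = 6.780×10¹⁰ K⁴.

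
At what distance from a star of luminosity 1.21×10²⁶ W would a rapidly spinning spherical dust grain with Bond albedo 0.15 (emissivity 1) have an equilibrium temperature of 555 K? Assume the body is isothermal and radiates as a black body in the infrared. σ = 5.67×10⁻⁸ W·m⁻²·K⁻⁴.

d ≈ 1.95×10¹⁰ m

For an isothermal black-emitting sphere, (1−a)S·πr² = σ·4πr²·T⁴ ⇒ S = 4σT⁴/(1−a).
S = 4·5.67×10⁻⁸·(555)⁴/0.850 = 25320 W/m².
Flux falls as S = L/(4πd²), so d = √(L/(4πS)) = √(1.21×10²⁶/(4π·25320)).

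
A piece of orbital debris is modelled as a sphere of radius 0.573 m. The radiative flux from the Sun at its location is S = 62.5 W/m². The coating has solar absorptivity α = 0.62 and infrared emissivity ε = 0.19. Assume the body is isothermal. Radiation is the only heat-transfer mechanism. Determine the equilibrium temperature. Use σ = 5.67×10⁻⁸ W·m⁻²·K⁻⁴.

T ≈ 173 K

At equilibrium, absorbed power = emitted power.
Absorbing cross-section = πr² = 1.031 m²; emitting surface = 4πr² = 4.126 m² (ratio 4).
αS·A_cross = εσ·A_surf·T⁴  ⇒  T⁴ = αS/(ε·4σ).
T⁴ = 0.620·62.5/(0.19·4·5.67×10⁻⁸) = 8.992×10⁸ K⁴.
T = (8.992×10⁸)^(1/4).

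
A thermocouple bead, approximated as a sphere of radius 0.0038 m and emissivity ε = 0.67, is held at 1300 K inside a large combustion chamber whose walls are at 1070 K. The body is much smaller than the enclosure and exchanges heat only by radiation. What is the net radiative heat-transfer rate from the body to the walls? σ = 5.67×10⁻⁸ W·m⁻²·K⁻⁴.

For a small grey body in a large enclosure: P_net = εσA(T_body⁴ − T_wall⁴).
A = 4πr² = 1.815×10⁻⁴ m²; T_body⁴ − T_wall⁴ = 2.856×10¹² − 1.311×10¹² = 1.545×10¹² K⁴.
|P_net| = 0.67·5.67×10⁻⁸·1.815×10⁻⁴·1.545×10¹².

P_net ≈ 10.7 W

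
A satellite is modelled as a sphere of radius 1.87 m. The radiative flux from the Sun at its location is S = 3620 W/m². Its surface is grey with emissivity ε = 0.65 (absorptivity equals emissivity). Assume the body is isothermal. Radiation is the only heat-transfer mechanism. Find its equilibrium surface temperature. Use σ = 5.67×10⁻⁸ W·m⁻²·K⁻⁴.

T ≈ 355 K

At equilibrium, absorbed power = emitted power.
Absorbing cross-section = πr² = 10.99 m²; emitting surface = 4πr² = 43.94 m² (ratio 4).
εS·A_cross = εσ·A_surf·T⁴  ⇒  T⁴ = S/(4σ)   (ε cancels).
T⁴ = 3620/(4·5.67×10⁻⁸) = 1.596×10¹⁰ K⁴.
T = (1.596×10¹⁰)^(1/4).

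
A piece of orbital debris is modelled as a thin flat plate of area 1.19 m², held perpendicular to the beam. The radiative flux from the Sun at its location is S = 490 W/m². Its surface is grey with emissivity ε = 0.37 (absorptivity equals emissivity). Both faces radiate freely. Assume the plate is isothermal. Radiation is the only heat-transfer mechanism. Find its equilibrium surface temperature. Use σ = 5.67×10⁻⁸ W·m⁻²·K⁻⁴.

T ≈ 256 K

At equilibrium, absorbed power = emitted power.
Absorbing cross-section = A = 1.190 m²; emitting surface = 2A = 2.380 m² (ratio 2).
εS·A_cross = εσ·A_surf·T⁴  ⇒  T⁴ = S/(2σ)   (ε cancels).
T⁴ = 490/(2·5.67×10⁻⁸) = 4.321×10⁹ K⁴.
T = (4.321×10⁹)^(1/4).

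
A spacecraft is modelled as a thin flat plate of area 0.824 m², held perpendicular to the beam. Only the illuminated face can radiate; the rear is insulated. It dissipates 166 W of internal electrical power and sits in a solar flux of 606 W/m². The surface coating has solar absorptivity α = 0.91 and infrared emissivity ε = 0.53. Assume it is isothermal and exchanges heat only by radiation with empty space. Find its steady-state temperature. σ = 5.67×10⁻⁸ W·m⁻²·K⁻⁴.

T ≈ 398 K

At steady state, absorbed solar power + internal power = radiated power.
Absorbed: α·S·A_cross = 0.91·606·0.8240 = 454.4 W (cross-section A).
Total input = 454.4 + 166 = 620.4 W.
Radiated: εσ·A_surf·T⁴ with A_surf = A = 0.8240 m².
T⁴ = 620.4/(0.53·5.67×10⁻⁸·0.8240) = 2.505×10¹⁰ K⁴.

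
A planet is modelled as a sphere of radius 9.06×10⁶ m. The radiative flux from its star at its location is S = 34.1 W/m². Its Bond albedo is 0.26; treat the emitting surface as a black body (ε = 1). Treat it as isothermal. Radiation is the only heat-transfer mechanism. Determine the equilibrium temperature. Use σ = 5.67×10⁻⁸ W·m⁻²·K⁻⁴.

T ≈ 103 K

At equilibrium, absorbed power = emitted power.
Absorbing cross-section = πr² = 2.579×10¹⁴ m²; emitting surface = 4πr² = 1.031×10¹⁵ m² (ratio 4).
(1−a)S·A_cross = εσ·A_surf·T⁴  ⇒  T⁴ = (1−a)S/(4σ).
T⁴ = 0.740·34.1/(4·5.67×10⁻⁸) = 1.113×10⁸ K⁴.
T = (1.113×10⁸)^(1/4).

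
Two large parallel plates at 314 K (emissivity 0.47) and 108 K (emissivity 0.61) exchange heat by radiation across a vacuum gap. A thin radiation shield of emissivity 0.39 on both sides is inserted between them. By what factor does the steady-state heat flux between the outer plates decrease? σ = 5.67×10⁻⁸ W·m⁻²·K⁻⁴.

Without shield: q₀ = σΔ(T⁴)/(1/ε₁+1/ε₂−1) with denominator 2.767.
With shield the two gaps are in series; the resistances add: (1/ε₁+1/ε_s−1)+(1/ε_s+1/ε₂−1) = 3.692+3.203 = 6.895.
Heat-flux ratio q₀/q = 6.895/2.767.

factor ≈ 2.49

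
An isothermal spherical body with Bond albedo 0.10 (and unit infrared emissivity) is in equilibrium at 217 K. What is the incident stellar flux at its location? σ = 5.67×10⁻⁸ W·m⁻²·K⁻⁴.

S ≈ 559 W/m²

(1−a)S·πr² = σ·4πr²·T⁴ ⇒ S = 4σT⁴/(1−a).
S = 4·5.67×10⁻⁸·2.217×10⁹/0.900.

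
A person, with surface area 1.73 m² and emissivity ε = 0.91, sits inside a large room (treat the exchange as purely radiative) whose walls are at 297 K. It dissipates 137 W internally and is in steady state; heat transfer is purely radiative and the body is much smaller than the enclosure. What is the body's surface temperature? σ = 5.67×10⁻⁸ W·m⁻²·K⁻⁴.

T ≈ 311 K

For a small grey body in a large enclosure, net radiated power = εσA(T⁴ − T_w⁴).
Steady state: P = εσA(T⁴ − T_w⁴) with A = 1.73 m².
T⁴ = P/(εσA) + T_w⁴ = 137/(0.91·5.67×10⁻⁸·1.730) + (297)⁴
    = 1.535×10⁹ + 7.781×10⁹ = 9.316×10⁹ K⁴.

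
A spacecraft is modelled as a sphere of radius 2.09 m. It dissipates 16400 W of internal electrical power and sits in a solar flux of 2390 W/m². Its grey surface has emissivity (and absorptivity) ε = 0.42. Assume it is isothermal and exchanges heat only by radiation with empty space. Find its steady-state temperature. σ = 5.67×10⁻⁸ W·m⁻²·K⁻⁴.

At steady state, absorbed solar power + internal power = radiated power.
Absorbed: α·S·A_cross = 0.42·2390·13.72 = 13770 W (cross-section πr²).
Total input = 13770 + 16400 = 30170 W.
Radiated: εσ·A_surf·T⁴ with A_surf = 4πr² = 54.89 m².
T⁴ = 30170/(0.42·5.67×10⁻⁸·54.89) = 2.308×10¹⁰ K⁴.

T ≈ 390 K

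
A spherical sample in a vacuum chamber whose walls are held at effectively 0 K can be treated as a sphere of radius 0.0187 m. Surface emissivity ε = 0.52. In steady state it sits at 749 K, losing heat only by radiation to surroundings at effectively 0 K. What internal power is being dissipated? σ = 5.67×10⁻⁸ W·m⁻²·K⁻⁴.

P ≈ 40.8 W

Steady state: P = εσA T⁴.
A = 4πr² = 0.004394 m²; T⁴ = (749)⁴ = 3.147×10¹¹ K⁴.
P = 0.52 × 5.67×10⁻⁸ × 0.004394 × 3.147×10¹¹.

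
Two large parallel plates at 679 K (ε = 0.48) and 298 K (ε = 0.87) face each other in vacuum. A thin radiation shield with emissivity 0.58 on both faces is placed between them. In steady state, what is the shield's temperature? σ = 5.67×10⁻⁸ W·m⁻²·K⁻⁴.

In steady state the net flux on the hot side equals that on the cold side.
σ(T₁⁴−T_s⁴)/D₁ = σ(T_s⁴−T₂⁴)/D₂, with D₁ = 1/ε₁+1/ε_s−1 = 2.807, D₂ = 1/ε_s+1/ε₂−1 = 1.874.
Solve for T_s⁴: T_s⁴ = (D₂·T₁⁴ + D₁·T₂⁴)/(D₁+D₂) = 8.981×10¹⁰ K⁴.

T_s ≈ 547 K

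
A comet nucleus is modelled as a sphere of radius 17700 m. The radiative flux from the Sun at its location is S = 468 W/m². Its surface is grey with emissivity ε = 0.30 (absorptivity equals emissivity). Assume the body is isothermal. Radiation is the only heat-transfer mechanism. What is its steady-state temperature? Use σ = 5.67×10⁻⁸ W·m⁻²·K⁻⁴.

At equilibrium, absorbed power = emitted power.
Absorbing cross-section = πr² = 9.842×10⁸ m²; emitting surface = 4πr² = 3.937×10⁹ m² (ratio 4).
εS·A_cross = εσ·A_surf·T⁴  ⇒  T⁴ = S/(4σ)   (ε cancels).
T⁴ = 468/(4·5.67×10⁻⁸) = 2.063×10⁹ K⁴.
T = (2.063×10⁹)^(1/4).

T ≈ 213 K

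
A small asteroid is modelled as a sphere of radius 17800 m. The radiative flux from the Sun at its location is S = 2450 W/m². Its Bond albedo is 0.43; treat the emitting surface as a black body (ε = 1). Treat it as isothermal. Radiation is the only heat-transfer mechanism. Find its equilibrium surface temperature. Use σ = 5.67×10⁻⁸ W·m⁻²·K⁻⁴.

T ≈ 280 K

At equilibrium, absorbed power = emitted power.
Absorbing cross-section = πr² = 9.954×10⁸ m²; emitting surface = 4πr² = 3.982×10⁹ m² (ratio 4).
(1−a)S·A_cross = εσ·A_surf·T⁴  ⇒  T⁴ = (1−a)S/(4σ).
T⁴ = 0.570·2450/(4·5.67×10⁻⁸) = 6.157×10⁹ K⁴.
T = (6.157×10⁹)^(1/4).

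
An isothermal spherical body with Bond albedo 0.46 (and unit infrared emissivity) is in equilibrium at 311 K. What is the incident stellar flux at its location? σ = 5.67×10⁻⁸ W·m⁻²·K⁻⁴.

S ≈ 3930 W/m²

(1−a)S·πr² = σ·4πr²·T⁴ ⇒ S = 4σT⁴/(1−a).
S = 4·5.67×10⁻⁸·9.355×10⁹/0.540.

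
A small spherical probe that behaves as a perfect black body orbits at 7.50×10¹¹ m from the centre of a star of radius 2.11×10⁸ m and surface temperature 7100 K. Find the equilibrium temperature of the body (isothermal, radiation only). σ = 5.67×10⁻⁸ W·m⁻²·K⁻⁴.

T ≈ 84.2 K

The star's surface emits σT_*⁴; at distance d the flux is S = σT_*⁴(R_*/d)².
S = 5.67×10⁻⁸·(7100)⁴·(2.11×10⁸/7.50×10¹¹)² = 11.40 W/m².
For an isothermal sphere T⁴ = (1−a)S/(4σ) = 5.028×10⁷ K⁴.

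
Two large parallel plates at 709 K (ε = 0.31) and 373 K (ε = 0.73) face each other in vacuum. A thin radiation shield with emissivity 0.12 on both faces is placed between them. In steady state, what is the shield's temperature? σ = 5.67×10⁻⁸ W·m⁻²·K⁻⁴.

In steady state the net flux on the hot side equals that on the cold side.
σ(T₁⁴−T_s⁴)/D₁ = σ(T_s⁴−T₂⁴)/D₂, with D₁ = 1/ε₁+1/ε_s−1 = 10.56, D₂ = 1/ε_s+1/ε₂−1 = 8.703.
Solve for T_s⁴: T_s⁴ = (D₂·T₁⁴ + D₁·T₂⁴)/(D₁+D₂) = 1.248×10¹¹ K⁴.

T_s ≈ 594 K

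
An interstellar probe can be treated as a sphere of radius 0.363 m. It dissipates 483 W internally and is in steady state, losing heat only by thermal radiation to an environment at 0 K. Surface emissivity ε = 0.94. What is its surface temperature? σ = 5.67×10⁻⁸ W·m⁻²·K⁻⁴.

Steady state: internal power = radiated power, P = εσA T⁴.
Radiating area A = 4πr² = 1.656 m².
T⁴ = P/(εσA) = 483/(0.94·5.67×10⁻⁸·1.656) = 5.473×10⁹ K⁴.
T = (5.473×10⁹)^(1/4).

T ≈ 272 K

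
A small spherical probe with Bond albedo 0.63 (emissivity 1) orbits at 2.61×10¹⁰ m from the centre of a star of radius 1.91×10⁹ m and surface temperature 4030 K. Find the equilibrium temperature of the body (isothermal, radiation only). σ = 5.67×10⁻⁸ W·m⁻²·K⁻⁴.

T ≈ 601 K

The star's surface emits σT_*⁴; at distance d the flux is S = σT_*⁴(R_*/d)².
S = 5.67×10⁻⁸·(4030)⁴·(1.91×10⁹/2.61×10¹⁰)² = 80090 W/m².
For an isothermal sphere T⁴ = (1−a)S/(4σ) = 1.307×10¹¹ K⁴.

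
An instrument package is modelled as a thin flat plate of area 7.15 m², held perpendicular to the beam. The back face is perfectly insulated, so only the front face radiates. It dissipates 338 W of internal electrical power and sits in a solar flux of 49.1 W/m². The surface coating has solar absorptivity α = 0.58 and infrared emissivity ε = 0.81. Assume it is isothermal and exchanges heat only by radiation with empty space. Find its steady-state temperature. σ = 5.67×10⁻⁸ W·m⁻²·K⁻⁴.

At steady state, absorbed solar power + internal power = radiated power.
Absorbed: α·S·A_cross = 0.58·49.1·7.150 = 203.6 W (cross-section A).
Total input = 203.6 + 338 = 541.6 W.
Radiated: εσ·A_surf·T⁴ with A_surf = A = 7.150 m².
T⁴ = 541.6/(0.81·5.67×10⁻⁸·7.150) = 1.649×10⁹ K⁴.

T ≈ 202 K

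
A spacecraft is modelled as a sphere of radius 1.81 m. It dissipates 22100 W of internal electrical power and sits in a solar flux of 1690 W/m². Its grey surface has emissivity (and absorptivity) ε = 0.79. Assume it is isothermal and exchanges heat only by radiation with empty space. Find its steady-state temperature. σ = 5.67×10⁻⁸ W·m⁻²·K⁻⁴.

T ≈ 373 K

At steady state, absorbed solar power + internal power = radiated power.
Absorbed: α·S·A_cross = 0.79·1690·10.29 = 13740 W (cross-section πr²).
Total input = 13740 + 22100 = 35840 W.
Radiated: εσ·A_surf·T⁴ with A_surf = 4πr² = 41.17 m².
T⁴ = 35840/(0.79·5.67×10⁻⁸·41.17) = 1.944×10¹⁰ K⁴.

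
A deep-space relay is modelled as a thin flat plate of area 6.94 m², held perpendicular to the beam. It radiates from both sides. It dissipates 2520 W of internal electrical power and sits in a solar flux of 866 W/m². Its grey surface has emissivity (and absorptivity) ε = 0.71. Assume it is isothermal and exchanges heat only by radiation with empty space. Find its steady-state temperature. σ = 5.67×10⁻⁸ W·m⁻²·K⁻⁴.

T ≈ 332 K

At steady state, absorbed solar power + internal power = radiated power.
Absorbed: α·S·A_cross = 0.71·866·6.940 = 4267 W (cross-section A).
Total input = 4267 + 2520 = 6787 W.
Radiated: εσ·A_surf·T⁴ with A_surf = 2A = 13.88 m².
T⁴ = 6787/(0.71·5.67×10⁻⁸·13.88) = 1.215×10¹⁰ K⁴.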